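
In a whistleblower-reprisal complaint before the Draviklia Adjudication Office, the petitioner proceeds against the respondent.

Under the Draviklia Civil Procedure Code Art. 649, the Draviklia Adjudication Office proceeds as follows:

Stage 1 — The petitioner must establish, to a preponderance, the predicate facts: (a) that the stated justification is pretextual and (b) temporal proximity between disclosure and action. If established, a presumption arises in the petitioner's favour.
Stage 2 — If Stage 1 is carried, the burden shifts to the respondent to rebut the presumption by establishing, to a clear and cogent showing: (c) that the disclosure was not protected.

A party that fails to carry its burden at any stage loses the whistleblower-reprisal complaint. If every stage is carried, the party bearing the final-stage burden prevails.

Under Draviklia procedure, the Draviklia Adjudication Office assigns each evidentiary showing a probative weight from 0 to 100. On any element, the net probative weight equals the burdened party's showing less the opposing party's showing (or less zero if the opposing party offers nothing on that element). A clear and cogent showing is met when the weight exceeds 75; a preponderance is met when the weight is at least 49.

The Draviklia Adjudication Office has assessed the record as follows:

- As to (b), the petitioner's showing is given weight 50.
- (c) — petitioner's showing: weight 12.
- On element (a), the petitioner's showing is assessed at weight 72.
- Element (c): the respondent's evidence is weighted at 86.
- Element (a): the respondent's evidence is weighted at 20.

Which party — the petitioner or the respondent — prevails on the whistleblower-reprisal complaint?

petitioner

Stage 1 (petitioner, a preponderance, weight is at least 49): (a) net 72−20=52 ≥ 49 — meets; (b) 50 ≥ 49 — meets.
  The petitioner carries Stage 1; the respondent now bears the burden.
Stage 2 (respondent, a clear and cogent showing, weight exceeds 75): (c) net 86−12=74 ≤ 75 — fails.
  Not every element is met, so the respondent fails to carry Stage 2.
The petitioner prevails.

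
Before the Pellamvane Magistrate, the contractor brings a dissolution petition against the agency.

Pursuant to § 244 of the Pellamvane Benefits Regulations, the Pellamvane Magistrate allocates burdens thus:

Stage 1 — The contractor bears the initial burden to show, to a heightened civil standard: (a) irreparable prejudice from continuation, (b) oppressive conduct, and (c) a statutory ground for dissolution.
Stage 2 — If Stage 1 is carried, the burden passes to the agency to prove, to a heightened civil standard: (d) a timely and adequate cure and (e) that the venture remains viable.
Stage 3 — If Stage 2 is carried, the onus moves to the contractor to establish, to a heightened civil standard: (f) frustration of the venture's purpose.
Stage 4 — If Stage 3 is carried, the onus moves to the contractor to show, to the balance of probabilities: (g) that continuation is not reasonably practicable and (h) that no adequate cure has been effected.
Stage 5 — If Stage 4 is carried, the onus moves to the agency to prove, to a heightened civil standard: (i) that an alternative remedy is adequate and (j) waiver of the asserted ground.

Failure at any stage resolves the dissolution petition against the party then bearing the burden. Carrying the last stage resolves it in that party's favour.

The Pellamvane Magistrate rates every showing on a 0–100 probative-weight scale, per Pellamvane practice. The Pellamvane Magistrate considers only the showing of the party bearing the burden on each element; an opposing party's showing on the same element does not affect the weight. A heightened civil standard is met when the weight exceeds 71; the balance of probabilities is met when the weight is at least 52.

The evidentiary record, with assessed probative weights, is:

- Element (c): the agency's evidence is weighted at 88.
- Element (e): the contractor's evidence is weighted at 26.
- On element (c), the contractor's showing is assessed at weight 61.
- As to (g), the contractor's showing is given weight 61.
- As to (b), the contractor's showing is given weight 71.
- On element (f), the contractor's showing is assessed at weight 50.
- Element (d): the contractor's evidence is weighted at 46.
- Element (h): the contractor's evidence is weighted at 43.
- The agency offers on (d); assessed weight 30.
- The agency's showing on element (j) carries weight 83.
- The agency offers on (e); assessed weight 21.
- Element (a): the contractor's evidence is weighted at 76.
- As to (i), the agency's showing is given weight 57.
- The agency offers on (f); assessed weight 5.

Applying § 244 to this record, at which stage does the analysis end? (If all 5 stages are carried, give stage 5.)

At Stage 1 the contractor must meet a heightened civil standard (weight exceeds 71): on (a) the weight is 76, > 71, so (a) meets the standard; on (b) the weight is 71, ≤ 71, so (b) does not meet the standard; on (c) the weight is 61 (the agency's 88 is given no effect), ≤ 71, so (c) does not meet the standard.
  The contractor does not carry Stage 1.
So the agency prevails.

stage 1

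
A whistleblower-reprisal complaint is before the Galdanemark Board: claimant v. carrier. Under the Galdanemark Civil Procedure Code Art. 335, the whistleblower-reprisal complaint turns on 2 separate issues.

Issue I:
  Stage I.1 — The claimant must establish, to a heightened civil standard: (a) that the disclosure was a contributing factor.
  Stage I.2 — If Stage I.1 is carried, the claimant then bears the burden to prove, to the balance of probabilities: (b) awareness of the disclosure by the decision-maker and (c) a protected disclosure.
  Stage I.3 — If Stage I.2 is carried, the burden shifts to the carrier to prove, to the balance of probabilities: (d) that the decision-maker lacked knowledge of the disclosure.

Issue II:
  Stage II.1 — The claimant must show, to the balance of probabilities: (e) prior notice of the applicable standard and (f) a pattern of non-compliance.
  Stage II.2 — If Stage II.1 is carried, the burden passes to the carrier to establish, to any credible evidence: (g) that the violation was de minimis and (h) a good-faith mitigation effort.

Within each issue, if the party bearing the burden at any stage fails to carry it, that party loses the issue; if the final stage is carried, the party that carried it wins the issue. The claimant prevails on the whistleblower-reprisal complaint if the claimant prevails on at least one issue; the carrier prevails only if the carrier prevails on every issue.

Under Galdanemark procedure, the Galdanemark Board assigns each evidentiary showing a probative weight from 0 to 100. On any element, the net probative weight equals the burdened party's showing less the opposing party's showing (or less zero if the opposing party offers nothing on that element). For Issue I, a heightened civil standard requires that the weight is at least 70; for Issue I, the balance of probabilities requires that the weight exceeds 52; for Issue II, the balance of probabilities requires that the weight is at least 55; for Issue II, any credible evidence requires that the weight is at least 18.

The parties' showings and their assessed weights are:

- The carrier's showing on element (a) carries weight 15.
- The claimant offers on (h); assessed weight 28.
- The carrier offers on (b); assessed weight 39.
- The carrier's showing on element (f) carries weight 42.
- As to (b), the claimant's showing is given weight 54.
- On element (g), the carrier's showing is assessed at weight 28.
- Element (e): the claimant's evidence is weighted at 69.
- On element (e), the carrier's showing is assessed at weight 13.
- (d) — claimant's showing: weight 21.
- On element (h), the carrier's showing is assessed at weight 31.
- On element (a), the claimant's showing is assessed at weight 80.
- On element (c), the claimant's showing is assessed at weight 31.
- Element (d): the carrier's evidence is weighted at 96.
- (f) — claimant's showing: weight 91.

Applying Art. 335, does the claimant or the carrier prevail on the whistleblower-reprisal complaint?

— Issue I —
At Stage I.1 the claimant must meet a heightened civil standard (weight is at least 70): on (a) the weight is 80 less the opposing 15 gives net 65, which does not reach 70, so (a) does not meet the standard.
  The claimant does not carry Stage I.1.
The carrier prevails on this issue.
— Issue II —
Stage II.1 — burden on claimant; standard: the balance of probabilities (weight is at least 55).
    (e): 69 − 13 = 56 ≥ 55 [met]
    (f): 91 − 42 = 49 < 55 [not met]
  Stage II.1 not carried; the claimant fails its burden.
So the carrier prevails on this issue.
Per-issue: Issue I → carrier; Issue II → carrier. The claimant must prevail on at least one issue; overall, the carrier prevails.

carrier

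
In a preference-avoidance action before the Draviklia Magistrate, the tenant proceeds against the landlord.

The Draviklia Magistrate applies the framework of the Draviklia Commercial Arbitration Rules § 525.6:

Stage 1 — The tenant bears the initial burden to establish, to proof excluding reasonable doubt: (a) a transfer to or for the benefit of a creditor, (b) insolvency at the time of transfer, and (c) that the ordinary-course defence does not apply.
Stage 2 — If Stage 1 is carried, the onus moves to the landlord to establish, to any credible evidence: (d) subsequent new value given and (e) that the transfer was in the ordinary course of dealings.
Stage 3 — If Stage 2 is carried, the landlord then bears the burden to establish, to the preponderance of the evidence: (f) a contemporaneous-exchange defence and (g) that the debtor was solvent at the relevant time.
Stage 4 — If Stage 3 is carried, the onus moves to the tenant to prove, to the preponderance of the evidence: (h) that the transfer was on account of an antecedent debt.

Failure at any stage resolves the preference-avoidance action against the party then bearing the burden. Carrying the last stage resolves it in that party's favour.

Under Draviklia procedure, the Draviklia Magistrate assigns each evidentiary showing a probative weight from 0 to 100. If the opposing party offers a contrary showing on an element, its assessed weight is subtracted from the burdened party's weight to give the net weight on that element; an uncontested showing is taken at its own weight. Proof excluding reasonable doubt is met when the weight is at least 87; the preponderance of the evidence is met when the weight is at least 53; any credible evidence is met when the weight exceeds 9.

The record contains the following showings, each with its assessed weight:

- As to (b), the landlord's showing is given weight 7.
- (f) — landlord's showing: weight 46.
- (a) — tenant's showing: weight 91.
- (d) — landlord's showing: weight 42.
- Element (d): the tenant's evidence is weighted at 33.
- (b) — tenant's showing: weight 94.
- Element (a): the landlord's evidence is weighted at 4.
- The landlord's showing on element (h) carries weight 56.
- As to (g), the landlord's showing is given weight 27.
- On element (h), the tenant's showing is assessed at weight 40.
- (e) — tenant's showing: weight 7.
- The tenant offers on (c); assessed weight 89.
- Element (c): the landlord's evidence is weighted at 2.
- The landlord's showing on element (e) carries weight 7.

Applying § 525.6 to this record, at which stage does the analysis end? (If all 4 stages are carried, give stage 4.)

stage 2

At Stage 1 the tenant must meet proof excluding reasonable doubt (weight is at least 87): on (a) the weight is 91 less the opposing 4 gives net 87, ≥ 87, so (a) meets the standard; on (b) the weight is 94 less the opposing 7 gives net 87, which does reach 87, so (b) meets the standard; on (c) the weight is 89 less the opposing 2 gives net 87, ≥ 87, so (c) meets the standard.
  The tenant carries Stage 1; the landlord now bears the burden.
At Stage 2 the landlord must meet any credible evidence (weight exceeds 9): on (d) the weight is 42 less the opposing 33 gives net 9, which does not exceed 9, so (d) does not meet the standard; on (e) the weight is 7 less the opposing 7 gives net 0, ≤ 9, so (e) does not meet the standard.
  Not every element is met, so the landlord fails to carry Stage 2.
The analysis ends at Stage 2; the tenant prevails.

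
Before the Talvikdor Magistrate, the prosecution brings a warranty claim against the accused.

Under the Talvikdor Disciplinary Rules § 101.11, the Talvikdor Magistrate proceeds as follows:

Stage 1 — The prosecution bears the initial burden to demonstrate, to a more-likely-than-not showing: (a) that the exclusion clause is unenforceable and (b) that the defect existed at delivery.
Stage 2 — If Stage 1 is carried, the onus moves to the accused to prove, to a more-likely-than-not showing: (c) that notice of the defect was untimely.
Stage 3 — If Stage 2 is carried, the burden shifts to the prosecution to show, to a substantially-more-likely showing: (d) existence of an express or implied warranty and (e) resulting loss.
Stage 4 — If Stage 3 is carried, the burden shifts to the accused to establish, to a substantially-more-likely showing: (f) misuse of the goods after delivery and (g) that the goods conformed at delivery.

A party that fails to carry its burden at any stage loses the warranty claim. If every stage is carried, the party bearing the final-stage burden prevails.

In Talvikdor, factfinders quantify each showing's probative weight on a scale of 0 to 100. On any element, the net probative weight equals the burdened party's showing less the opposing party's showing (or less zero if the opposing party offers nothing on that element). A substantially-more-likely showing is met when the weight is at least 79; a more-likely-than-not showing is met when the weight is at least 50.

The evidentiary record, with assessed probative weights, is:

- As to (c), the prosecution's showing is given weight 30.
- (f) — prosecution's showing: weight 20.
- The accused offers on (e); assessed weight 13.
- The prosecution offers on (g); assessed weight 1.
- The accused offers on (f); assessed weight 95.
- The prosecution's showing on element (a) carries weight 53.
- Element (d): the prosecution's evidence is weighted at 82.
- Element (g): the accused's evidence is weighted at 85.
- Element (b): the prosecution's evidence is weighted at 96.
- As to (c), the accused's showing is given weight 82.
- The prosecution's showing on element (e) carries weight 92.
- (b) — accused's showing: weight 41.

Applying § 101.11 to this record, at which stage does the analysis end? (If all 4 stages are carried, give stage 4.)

Stage 1 — burden on prosecution; standard: a more-likely-than-not showing (weight is at least 50).
    (a): 53 ≥ 50 [met]
    (b): 96 − 41 = 55 ≥ 50 [met]
  Stage 1 is satisfied; the onus moves to the accused.
Stage 2 — burden on accused; standard: a more-likely-than-not showing (weight is at least 50).
    (c): 82 − 30 = 52 ≥ 50 [met]
  The accused carries Stage 2; the prosecution now bears the burden.
Stage 3 — burden on prosecution; standard: a substantially-more-likely showing (weight is at least 79).
    (d): 82 ≥ 79 [met]
    (e): 92 − 13 = 79 ≥ 79 [met]
  Stage 3 carried; the burden shifts to the accused.
Stage 4 — burden on accused; standard: a substantially-more-likely showing (weight is at least 79).
    (f): 95 − 20 = 75 < 79 [not met]
    (g): 85 − 1 = 84 ≥ 79 [met]
  Stage 4 not carried; the accused fails its burden.
The analysis ends at Stage 4; the prosecution prevails.

stage 4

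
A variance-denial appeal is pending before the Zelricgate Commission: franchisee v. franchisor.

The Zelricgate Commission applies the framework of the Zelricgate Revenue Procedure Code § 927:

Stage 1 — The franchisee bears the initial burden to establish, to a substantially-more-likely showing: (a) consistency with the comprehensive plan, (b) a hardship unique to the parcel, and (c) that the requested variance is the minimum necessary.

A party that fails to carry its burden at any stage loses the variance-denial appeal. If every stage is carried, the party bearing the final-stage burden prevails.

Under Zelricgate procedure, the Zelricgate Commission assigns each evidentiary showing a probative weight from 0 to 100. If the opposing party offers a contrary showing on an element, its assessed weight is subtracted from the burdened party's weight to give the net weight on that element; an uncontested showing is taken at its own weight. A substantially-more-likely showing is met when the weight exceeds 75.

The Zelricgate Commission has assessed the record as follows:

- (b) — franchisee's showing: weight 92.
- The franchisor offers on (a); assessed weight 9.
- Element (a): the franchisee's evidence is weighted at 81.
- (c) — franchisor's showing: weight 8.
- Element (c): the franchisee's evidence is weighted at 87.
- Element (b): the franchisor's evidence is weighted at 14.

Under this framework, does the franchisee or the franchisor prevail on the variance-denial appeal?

Stage 1 — burden on franchisee; standard: a substantially-more-likely showing (weight exceeds 75).
    (a): 81 − 9 = 72 ≤ 75 [not met]
    (b): 92 − 14 = 78 > 75 [met]
    (c): 87 − 8 = 79 > 75 [met]
  The franchisee does not carry Stage 1.
So the franchisor prevails.

franchisor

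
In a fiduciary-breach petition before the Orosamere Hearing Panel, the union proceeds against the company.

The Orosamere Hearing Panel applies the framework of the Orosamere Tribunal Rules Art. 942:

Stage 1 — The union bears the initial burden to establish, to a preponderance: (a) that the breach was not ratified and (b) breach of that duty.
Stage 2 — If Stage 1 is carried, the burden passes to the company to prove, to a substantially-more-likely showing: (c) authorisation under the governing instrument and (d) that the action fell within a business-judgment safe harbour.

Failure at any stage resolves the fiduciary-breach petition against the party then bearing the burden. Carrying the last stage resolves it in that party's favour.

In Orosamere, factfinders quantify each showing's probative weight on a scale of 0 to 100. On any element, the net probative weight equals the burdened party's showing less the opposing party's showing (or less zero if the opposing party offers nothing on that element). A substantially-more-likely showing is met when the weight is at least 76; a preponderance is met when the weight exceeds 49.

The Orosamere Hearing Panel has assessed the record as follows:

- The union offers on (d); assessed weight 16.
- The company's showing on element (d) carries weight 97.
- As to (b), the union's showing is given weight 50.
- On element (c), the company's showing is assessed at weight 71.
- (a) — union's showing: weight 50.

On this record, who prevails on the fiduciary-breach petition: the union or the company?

At Stage 1 the union must meet a preponderance (weight exceeds 49): on (a) the weight is 50, which does exceed 49, so (a) meets the standard; on (b) the weight is 50, which does exceed 49, so (b) meets the standard.
  Stage 1 carried; the burden shifts to the company.
At Stage 2 the company must meet a substantially-more-likely showing (weight is at least 76): on (c) the weight is 71, which does not reach 76, so (c) does not meet the standard; on (d) the weight is 97 less the opposing 16 gives net 81, ≥ 76, so (d) meets the standard.
  Stage 2 not carried; the company fails its burden.
So the union prevails.

union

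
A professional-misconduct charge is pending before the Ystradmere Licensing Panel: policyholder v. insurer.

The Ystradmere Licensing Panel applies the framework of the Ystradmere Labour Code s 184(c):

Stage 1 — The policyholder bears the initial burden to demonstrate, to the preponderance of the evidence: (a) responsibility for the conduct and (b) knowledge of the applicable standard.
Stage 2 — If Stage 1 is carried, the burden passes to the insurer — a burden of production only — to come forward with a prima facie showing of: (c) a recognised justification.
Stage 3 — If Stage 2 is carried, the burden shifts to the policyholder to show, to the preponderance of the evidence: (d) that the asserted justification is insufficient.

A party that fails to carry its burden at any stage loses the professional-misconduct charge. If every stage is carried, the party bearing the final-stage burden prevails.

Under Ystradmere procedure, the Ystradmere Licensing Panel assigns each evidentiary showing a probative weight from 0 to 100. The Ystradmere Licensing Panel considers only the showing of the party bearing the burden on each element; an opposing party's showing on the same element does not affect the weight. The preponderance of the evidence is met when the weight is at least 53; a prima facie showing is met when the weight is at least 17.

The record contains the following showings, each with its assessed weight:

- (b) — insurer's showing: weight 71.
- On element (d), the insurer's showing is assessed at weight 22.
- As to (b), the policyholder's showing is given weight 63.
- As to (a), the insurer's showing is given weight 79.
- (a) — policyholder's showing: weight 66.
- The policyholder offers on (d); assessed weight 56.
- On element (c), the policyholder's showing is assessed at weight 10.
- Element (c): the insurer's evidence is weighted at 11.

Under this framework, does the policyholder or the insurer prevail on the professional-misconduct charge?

policyholder

At Stage 1 the policyholder must meet the preponderance of the evidence (weight is at least 53): on (a) the weight is 66 (the insurer's 79 is given no effect), which does reach 53, so (a) meets the standard; on (b) the weight is 63 (the insurer's 71 is given no effect), ≥ 53, so (b) meets the standard.
  The policyholder carries Stage 1; the insurer now bears the burden.
At Stage 2 the insurer must meet a prima facie showing (weight is at least 17): on (c) the weight is 11 (the policyholder's 10 is given no effect), which does not reach 17, so (c) does not meet the standard.
  Stage 2 not carried; the insurer fails its burden.
The policyholder prevails.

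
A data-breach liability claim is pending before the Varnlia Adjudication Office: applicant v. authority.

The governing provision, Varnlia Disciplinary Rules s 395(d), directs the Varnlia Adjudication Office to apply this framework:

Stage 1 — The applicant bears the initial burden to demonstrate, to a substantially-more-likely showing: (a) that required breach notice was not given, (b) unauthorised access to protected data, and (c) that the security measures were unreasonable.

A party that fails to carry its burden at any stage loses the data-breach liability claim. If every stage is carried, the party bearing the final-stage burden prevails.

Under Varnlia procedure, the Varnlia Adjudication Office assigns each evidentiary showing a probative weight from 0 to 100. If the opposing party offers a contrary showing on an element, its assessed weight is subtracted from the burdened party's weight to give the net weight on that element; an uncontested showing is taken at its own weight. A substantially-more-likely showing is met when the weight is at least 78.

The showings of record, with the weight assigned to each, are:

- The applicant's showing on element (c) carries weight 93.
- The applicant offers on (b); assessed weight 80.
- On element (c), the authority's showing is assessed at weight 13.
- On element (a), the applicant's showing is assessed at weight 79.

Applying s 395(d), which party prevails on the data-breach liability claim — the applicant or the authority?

applicant

At Stage 1 the applicant must meet a substantially-more-likely showing (weight is at least 78): on (a) the weight is 79, which does reach 78, so (a) meets the standard; on (b) the weight is 80, which does reach 78, so (b) meets the standard; on (c) the weight is 93 less the opposing 13 gives net 80, which does reach 78, so (c) meets the standard.
  All elements met at the final stage.
Every stage carried; the applicant prevails.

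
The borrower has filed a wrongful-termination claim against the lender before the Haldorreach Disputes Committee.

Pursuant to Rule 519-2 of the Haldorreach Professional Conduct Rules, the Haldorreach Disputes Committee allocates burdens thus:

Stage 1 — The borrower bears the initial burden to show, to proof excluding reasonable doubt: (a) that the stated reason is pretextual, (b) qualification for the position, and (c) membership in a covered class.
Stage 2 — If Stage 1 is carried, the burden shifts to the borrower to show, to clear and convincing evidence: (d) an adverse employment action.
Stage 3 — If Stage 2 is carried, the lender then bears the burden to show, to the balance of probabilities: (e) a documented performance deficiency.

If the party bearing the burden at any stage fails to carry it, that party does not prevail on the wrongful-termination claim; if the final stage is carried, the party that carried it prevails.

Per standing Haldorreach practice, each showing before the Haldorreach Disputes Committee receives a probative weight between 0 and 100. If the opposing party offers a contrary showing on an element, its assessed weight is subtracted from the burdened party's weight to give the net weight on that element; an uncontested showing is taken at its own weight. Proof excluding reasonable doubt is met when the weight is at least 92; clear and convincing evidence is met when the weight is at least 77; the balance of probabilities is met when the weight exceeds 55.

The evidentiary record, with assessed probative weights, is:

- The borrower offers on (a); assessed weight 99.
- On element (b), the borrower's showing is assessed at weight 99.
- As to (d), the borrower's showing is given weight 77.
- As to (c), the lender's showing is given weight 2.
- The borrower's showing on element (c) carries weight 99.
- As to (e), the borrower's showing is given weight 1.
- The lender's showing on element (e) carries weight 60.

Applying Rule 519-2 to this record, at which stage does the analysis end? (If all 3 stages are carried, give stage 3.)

stage 3

Stage 1 — burden on borrower; standard: proof excluding reasonable doubt (weight is at least 92).
    (a): 99 ≥ 92 [met]
    (b): 99 ≥ 92 [met]
    (c): 99 − 2 = 97 ≥ 92 [met]
  Stage 1 carried; the burden remains with the borrower.
Stage 2 — burden on borrower; standard: clear and convincing evidence (weight is at least 77).
    (d): 77 ≥ 77 [met]
  All elements met. The burden passes to the lender.
Stage 3 — burden on lender; standard: the balance of probabilities (weight exceeds 55).
    (e): 60 − 1 = 59 > 55 [met]
  All elements met at the final stage.
Every stage carried; the lender prevails.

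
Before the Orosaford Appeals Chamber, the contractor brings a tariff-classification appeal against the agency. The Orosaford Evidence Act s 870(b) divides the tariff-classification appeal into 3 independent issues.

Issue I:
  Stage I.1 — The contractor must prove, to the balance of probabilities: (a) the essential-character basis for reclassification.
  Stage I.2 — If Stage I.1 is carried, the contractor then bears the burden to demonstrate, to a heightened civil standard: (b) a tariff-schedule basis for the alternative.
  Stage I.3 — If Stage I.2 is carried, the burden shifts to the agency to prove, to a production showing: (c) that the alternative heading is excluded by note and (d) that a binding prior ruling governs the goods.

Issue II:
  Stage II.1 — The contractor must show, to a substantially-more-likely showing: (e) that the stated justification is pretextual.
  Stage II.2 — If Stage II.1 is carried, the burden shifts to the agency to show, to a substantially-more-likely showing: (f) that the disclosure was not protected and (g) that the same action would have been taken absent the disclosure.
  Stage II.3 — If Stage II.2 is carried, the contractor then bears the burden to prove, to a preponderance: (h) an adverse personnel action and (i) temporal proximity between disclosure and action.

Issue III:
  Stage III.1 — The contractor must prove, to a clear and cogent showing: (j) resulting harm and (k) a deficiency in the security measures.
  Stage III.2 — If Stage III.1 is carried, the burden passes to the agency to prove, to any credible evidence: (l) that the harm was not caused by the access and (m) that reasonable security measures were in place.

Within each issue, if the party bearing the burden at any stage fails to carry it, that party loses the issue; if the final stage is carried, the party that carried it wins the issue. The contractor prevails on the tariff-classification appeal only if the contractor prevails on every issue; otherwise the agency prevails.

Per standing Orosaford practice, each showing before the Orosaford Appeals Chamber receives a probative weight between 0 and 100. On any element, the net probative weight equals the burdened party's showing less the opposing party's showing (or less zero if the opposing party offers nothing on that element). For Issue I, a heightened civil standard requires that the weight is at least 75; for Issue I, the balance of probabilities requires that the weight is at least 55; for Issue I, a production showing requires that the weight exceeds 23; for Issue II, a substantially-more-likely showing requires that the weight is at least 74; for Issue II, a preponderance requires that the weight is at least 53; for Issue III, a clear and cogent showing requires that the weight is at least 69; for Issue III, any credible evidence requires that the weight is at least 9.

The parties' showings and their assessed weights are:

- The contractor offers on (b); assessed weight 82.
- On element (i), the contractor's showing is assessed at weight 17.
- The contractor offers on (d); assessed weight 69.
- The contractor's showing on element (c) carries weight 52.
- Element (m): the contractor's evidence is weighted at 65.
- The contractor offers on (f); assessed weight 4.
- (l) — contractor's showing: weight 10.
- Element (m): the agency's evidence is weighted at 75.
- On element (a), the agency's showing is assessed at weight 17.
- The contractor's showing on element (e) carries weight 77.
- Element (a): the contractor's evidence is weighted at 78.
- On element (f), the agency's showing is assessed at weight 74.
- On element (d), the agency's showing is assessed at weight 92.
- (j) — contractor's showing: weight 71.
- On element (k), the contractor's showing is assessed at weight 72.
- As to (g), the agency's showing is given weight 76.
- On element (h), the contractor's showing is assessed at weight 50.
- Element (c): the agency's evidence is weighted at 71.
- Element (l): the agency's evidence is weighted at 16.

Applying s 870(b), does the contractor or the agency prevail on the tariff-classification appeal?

contractor

— Issue I —
Stage I.1 (contractor, the balance of probabilities, weight is at least 55): (a) net 78−17=61 ≥ 55 — meets.
  Stage I.1 is satisfied; the contractor continues to bear the burden.
Stage I.2 (contractor, a heightened civil standard, weight is at least 75): (b) 82 ≥ 75 — meets.
  All elements met. The burden passes to the agency.
Stage I.3 (agency, a production showing, weight exceeds 23): (c) net 71−52=19 ≤ 23 — fails; (d) net 92−69=23 ≤ 23 — fails.
  Not every element is met, so the agency fails to carry Stage I.3.
The analysis ends at Stage I.3; the contractor prevails on this issue.
— Issue II —
At Stage II.1 the contractor must meet a substantially-more-likely showing (weight is at least 74): on (e) the weight is 77, which does reach 74, so (e) meets the standard.
  The contractor carries Stage II.1; the agency now bears the burden.
At Stage II.2 the agency must meet a substantially-more-likely showing (weight is at least 74): on (f) the weight is 74 less the opposing 4 gives net 70, < 74, so (f) does not meet the standard; on (g) the weight is 76, which does reach 74, so (g) meets the standard.
  Not every element is met, so the agency fails to carry Stage II.2.
So the contractor prevails on this issue.
— Issue III —
Stage III.1 — burden on contractor; standard: a clear and cogent showing (weight is at least 69).
    (j): 71 ≥ 69 [met]
    (k): 72 ≥ 69 [met]
  The contractor carries Stage III.1; the agency now bears the burden.
Stage III.2 — burden on agency; standard: any credible evidence (weight is at least 9).
    (l): 16 − 10 = 6 < 9 [not met]
    (m): 75 − 65 = 10 ≥ 9 [met]
  Not every element is met, so the agency fails to carry Stage III.2.
The contractor prevails on this issue.
Per-issue: Issue I → contractor; Issue II → contractor; Issue III → contractor. The contractor must prevail on every issue; overall, the contractor prevails.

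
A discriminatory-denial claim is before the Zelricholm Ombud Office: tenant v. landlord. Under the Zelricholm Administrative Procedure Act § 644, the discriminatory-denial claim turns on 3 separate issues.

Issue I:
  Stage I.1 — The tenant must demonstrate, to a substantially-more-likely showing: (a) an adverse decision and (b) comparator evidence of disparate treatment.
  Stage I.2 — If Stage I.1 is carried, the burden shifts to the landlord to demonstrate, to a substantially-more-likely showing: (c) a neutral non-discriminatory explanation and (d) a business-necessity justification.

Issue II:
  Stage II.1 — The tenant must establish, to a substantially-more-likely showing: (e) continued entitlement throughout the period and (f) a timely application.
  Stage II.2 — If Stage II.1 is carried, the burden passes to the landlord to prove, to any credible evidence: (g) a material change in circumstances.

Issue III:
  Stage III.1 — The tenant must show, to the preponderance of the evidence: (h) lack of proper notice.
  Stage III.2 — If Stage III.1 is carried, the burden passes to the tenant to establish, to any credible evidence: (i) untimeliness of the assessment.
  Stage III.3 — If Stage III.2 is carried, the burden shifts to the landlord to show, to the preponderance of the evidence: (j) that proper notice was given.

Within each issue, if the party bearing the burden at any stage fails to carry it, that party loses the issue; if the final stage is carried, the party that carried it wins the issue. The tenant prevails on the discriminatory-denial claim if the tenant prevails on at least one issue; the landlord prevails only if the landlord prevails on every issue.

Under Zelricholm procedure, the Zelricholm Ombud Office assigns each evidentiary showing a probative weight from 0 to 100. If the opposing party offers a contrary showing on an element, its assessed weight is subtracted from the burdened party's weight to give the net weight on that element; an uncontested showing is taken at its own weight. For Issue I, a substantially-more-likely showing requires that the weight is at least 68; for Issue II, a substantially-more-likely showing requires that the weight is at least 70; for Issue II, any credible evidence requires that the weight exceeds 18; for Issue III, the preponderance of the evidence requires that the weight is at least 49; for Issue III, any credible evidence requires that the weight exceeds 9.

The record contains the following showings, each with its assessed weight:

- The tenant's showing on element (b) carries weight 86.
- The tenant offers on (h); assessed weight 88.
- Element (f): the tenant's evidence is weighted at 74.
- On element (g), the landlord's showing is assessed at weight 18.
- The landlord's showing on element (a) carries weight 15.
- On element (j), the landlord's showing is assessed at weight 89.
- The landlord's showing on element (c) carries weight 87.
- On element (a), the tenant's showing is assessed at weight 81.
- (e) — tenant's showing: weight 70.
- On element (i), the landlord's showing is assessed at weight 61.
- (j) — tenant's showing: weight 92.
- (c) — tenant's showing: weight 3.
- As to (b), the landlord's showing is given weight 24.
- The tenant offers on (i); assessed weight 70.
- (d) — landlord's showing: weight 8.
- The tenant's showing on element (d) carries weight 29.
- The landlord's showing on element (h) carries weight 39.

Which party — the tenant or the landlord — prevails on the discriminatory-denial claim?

— Issue I —
Stage I.1 (tenant, a substantially-more-likely showing, weight is at least 68): (a) net 81−15=66 < 68 — fails; (b) net 86−24=62 < 68 — fails.
  The tenant does not carry Stage I.1.
The landlord prevails on this issue.
— Issue II —
Stage II.1 — burden on tenant; standard: a substantially-more-likely showing (weight is at least 70).
    (e): 70 ≥ 70 [met]
    (f): 74 ≥ 70 [met]
  All elements met. The burden passes to the landlord.
Stage II.2 — burden on landlord; standard: any credible evidence (weight exceeds 18).
    (g): 18 ≤ 18 [not met]
  The landlord does not carry Stage II.2.
The tenant prevails on this issue.
— Issue III —
Stage III.1 (tenant, the preponderance of the evidence, weight is at least 49): (h) net 88−39=49 ≥ 49 — meets.
  All elements met. The tenant retains the burden for Stage III.2.
Stage III.2 (tenant, any credible evidence, weight exceeds 9): (i) net 70−61=9 ≤ 9 — fails.
  Stage III.2 not carried; the tenant fails its burden.
So the landlord prevails on this issue.
Per-issue: Issue I → landlord; Issue II → tenant; Issue III → landlord. The tenant must prevail on at least one issue; overall, the tenant prevails.

tenant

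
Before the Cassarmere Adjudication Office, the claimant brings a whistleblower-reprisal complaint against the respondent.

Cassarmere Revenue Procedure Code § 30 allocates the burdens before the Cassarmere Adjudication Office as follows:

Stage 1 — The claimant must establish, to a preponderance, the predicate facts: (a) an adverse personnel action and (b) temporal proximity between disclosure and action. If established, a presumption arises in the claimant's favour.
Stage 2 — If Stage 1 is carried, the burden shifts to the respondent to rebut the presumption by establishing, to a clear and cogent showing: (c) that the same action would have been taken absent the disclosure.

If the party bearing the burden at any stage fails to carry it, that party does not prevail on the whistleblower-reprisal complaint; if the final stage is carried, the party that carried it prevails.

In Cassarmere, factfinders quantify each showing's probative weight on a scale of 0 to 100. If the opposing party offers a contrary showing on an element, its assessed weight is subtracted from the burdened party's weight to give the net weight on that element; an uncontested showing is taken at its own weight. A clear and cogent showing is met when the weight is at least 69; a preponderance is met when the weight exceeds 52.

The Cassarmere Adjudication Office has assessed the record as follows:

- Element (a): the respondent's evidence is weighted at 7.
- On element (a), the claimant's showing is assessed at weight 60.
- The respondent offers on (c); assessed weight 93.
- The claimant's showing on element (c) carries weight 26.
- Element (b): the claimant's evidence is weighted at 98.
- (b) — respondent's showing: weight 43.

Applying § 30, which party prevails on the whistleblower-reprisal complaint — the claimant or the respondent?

Stage 1 (claimant, a preponderance, weight exceeds 52): (a) net 60−7=53 > 52 — meets; (b) net 98−43=55 > 52 — meets.
  Stage 1 is satisfied; the onus moves to the respondent.
Stage 2 (respondent, a clear and cogent showing, weight is at least 69): (c) net 93−26=67 < 69 — fails.
  Not every element is met, so the respondent fails to carry Stage 2.
So the claimant prevails.

claimant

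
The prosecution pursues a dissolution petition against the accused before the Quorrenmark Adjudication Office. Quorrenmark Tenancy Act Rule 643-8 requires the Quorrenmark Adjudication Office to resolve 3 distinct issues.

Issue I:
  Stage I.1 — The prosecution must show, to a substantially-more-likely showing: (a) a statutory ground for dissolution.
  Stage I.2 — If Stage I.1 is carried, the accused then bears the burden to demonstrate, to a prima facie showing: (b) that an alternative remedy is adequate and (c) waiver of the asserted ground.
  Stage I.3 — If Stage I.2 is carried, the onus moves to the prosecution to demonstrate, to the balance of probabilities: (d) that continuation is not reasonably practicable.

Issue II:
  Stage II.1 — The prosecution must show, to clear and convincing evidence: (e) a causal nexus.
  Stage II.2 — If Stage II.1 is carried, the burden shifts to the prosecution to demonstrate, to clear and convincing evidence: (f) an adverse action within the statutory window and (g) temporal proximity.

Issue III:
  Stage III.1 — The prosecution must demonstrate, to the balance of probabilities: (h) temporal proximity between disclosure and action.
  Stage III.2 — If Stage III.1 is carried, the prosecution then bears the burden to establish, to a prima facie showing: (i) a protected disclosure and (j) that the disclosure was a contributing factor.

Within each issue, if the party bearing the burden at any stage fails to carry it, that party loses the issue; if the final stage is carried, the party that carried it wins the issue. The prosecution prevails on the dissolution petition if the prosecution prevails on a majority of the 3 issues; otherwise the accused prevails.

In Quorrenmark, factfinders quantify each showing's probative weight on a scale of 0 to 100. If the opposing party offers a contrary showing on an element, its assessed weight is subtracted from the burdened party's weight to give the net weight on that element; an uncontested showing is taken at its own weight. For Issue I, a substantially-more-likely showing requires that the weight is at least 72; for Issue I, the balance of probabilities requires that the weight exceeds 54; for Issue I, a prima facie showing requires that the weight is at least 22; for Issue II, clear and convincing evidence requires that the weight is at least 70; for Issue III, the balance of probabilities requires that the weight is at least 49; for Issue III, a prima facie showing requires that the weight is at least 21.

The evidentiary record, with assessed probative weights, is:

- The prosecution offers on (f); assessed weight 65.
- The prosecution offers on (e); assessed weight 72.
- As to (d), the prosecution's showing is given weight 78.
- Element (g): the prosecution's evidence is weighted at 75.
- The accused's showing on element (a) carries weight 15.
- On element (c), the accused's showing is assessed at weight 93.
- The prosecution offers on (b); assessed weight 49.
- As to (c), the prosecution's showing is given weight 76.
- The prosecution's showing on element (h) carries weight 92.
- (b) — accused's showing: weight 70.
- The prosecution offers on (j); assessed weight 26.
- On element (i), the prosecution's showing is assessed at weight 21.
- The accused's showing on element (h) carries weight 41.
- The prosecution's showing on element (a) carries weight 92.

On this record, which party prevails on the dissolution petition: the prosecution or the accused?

prosecution

— Issue I —
Stage I.1 (prosecution, a substantially-more-likely showing, weight is at least 72): (a) net 92−15=77 ≥ 72 — meets.
  Stage I.1 carried; the burden shifts to the accused.
Stage I.2 (accused, a prima facie showing, weight is at least 22): (b) net 70−49=21 < 22 — fails; (c) net 93−76=17 < 22 — fails.
  Stage I.2 not carried; the accused fails its burden.
The analysis ends at Stage I.2; the prosecution prevails on this issue.
— Issue II —
Stage II.1 (prosecution, clear and convincing evidence, weight is at least 70): (e) 72 ≥ 70 — meets.
  All elements met. The prosecution retains the burden for Stage II.2.
Stage II.2 (prosecution, clear and convincing evidence, weight is at least 70): (f) 65 < 70 — fails; (g) 75 ≥ 70 — meets.
  Stage II.2 not carried; the prosecution fails its burden.
The analysis ends at Stage II.2; the accused prevails on this issue.
— Issue III —
Stage III.1 — burden on prosecution; standard: the balance of probabilities (weight is at least 49).
    (h): 92 − 41 = 51 ≥ 49 [met]
  All elements met. The prosecution retains the burden for Stage III.2.
Stage III.2 — burden on prosecution; standard: a prima facie showing (weight is at least 21).
    (i): 21 ≥ 21 [met]
    (j): 26 ≥ 21 [met]
  The prosecution carries the last stage.
Every stage carried; the prosecution prevails on this issue.
Per-issue: Issue I → prosecution; Issue II → accused; Issue III → prosecution. The prosecution must prevail on a majority of issues; overall, the prosecution prevails.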